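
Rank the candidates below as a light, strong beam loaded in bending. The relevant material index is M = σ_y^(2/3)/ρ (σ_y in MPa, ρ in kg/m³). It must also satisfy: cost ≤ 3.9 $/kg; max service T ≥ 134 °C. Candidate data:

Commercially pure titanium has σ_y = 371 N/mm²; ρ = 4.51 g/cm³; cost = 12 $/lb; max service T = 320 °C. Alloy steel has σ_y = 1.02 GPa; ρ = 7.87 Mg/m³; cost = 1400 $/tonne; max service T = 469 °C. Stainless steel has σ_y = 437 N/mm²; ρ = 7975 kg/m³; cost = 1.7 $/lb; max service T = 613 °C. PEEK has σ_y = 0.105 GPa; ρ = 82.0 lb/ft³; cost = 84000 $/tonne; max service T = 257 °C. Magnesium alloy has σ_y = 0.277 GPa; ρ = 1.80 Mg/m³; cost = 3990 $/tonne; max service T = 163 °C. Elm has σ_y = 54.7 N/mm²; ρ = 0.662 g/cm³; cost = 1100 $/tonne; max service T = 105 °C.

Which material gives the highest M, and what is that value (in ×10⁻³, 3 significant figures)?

alloy steel, M = 12.9×10⁻³

Screen on constraints: cost ≤ 3.9 $/kg; max service T ≥ 134 °C. Survivors: alloy steel, stainless steel.
In SI units:
  alloy steel: σ_y = 1020 MPa, ρ = 7870 kg/m³
  stainless steel: σ_y = 437.0 MPa, ρ = 7975 kg/m³
  alloy steel: M = 12.9×10⁻³
  stainless steel: M = 7.22×10⁻³
The maximum is for alloy steel.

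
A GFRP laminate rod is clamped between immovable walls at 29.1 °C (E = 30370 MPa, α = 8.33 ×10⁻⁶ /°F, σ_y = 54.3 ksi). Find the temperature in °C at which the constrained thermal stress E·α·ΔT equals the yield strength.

851 °C

E = 30370 MPa = 30.37 GPa.
α = 8.33×10⁻⁶/°F × 9/5 = 15.0×10⁻⁶/K.
σ_y = 54.3 ksi = 374.4 MPa.
E·α·ΔT = 374.4 MPa ⇒ ΔT = 374.4 / (30.37×10³ × 15.0×10⁻⁶) = 822.2 K.
T = 29.1 + 822.2 = 851.3 °C.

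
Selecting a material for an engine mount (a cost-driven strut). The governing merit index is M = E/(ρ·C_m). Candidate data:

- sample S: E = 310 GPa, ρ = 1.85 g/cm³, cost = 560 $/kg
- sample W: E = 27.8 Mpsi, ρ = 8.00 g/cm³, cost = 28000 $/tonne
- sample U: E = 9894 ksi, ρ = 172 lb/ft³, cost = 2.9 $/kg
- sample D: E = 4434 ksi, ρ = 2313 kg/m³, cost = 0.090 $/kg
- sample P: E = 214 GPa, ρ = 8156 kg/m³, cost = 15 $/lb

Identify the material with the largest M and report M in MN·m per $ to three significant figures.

sample D, M = 147 MN·m per $

After converting to SI:
  sample S: E = 310.0 GPa, ρ = 1850 kg/m³, cost = 560.0 $/kg
  sample W: E = 191.7 GPa, ρ = 8000 kg/m³, cost = 28.00 $/kg
  sample U: E = 68.22 GPa, ρ = 2755 kg/m³, cost = 2.900 $/kg
  sample D: E = 30.57 GPa, ρ = 2313 kg/m³, cost = 0.09000 $/kg
  sample P: E = 214.0 GPa, ρ = 8156 kg/m³, cost = 33.07 $/kg
  sample D: M = 147 MN·m per $
  sample U: M = 8.54 MN·m per $
  sample W: M = 0.856 MN·m per $
  sample P: M = 0.793 MN·m per $
  sample S: M = 0.299 MN·m per $
Highest index: sample D.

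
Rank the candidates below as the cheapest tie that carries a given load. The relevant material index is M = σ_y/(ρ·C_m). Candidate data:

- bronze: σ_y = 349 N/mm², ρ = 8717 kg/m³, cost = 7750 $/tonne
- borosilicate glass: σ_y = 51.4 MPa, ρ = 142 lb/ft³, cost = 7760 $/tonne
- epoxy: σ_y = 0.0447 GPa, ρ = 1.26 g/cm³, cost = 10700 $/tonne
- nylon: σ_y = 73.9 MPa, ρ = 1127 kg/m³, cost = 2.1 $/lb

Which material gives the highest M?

After converting to SI:
  bronze: σ_y = 349.0 MPa, ρ = 8717 kg/m³, cost = 7.750 $/kg
  borosilicate glass: σ_y = 51.40 MPa, ρ = 2275 kg/m³, cost = 7.760 $/kg
  epoxy: σ_y = 44.70 MPa, ρ = 1260 kg/m³, cost = 10.70 $/kg
  nylon: σ_y = 73.90 MPa, ρ = 1127 kg/m³, cost = 4.630 $/kg
  nylon: M = 14.2 kN·m per $
  bronze: M = 5.17 kN·m per $
  epoxy: M = 3.32 kN·m per $
  borosilicate glass: M = 2.91 kN·m per $
Nylon ranks first.

nylon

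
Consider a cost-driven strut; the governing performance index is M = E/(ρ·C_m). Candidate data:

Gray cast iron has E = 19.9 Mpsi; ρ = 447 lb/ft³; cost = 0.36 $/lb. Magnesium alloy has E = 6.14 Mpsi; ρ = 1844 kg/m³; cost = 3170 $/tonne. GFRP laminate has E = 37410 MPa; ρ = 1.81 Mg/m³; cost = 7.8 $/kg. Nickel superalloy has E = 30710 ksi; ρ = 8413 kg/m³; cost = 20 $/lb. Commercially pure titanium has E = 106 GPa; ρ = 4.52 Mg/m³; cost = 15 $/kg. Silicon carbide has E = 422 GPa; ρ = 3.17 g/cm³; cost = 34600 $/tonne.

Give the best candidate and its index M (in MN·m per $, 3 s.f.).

Convert each candidate to consistent units, then evaluate M:
  gray cast iron: E = 137.2 GPa, ρ = 7160 kg/m³, cost = 0.7937 $/kg
  magnesium alloy: E = 42.33 GPa, ρ = 1844 kg/m³, cost = 3.170 $/kg
  GFRP laminate: E = 37.41 GPa, ρ = 1810 kg/m³, cost = 7.800 $/kg
  nickel superalloy: E = 211.7 GPa, ρ = 8413 kg/m³, cost = 44.09 $/kg
  commercially pure titanium: E = 106.0 GPa, ρ = 4520 kg/m³, cost = 15.00 $/kg
  silicon carbide: E = 422.0 GPa, ρ = 3170 kg/m³, cost = 34.60 $/kg
  gray cast iron: M = 24.1 MN·m per $
  magnesium alloy: M = 7.24 MN·m per $
  silicon carbide: M = 3.85 MN·m per $
  GFRP laminate: M = 2.65 MN·m per $
  commercially pure titanium: M = 1.56 MN·m per $
  nickel superalloy: M = 0.571 MN·m per $
Highest index: gray cast iron.

gray cast iron, M = 24.1 MN·m per $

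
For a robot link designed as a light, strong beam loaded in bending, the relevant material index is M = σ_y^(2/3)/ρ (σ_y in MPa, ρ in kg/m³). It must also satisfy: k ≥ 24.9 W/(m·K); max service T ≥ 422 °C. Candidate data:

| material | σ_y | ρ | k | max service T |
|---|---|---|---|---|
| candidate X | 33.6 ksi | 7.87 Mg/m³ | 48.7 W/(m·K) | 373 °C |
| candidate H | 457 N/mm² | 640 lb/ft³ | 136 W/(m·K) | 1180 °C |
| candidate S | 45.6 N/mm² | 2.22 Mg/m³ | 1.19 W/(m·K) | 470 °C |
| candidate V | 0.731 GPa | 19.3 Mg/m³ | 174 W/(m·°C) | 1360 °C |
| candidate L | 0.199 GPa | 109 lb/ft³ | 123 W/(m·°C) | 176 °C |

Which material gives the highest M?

Screen on constraints: k ≥ 24.9 W/(m·K); max service T ≥ 422 °C. Survivors: candidate H, candidate V.
Normalizing units and computing the index:
  candidate H: σ_y = 457.0 MPa, ρ = 10250 kg/m³
  candidate V: σ_y = 731.0 MPa, ρ = 19300 kg/m³
  candidate H: M = 5.79×10⁻³
  candidate V: M = 4.20×10⁻³
Candidate H ranks first.

candidate H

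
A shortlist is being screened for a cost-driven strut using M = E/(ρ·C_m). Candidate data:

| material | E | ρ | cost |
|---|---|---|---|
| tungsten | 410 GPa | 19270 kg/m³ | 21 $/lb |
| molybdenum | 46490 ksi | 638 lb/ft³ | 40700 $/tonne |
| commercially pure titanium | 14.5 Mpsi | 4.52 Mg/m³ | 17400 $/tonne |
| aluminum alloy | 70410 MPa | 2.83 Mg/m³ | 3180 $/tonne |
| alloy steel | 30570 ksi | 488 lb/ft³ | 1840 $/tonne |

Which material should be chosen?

After converting to SI:
  tungsten: E = 410.0 GPa, ρ = 19270 kg/m³, cost = 46.30 $/kg
  molybdenum: E = 320.5 GPa, ρ = 10220 kg/m³, cost = 40.70 $/kg
  commercially pure titanium: E = 99.97 GPa, ρ = 4520 kg/m³, cost = 17.40 $/kg
  aluminum alloy: E = 70.41 GPa, ρ = 2830 kg/m³, cost = 3.180 $/kg
  alloy steel: E = 210.8 GPa, ρ = 7817 kg/m³, cost = 1.840 $/kg
  alloy steel: M = 14.7 MN·m per $
  aluminum alloy: M = 7.82 MN·m per $
  commercially pure titanium: M = 1.27 MN·m per $
  molybdenum: M = 0.771 MN·m per $
  tungsten: M = 0.460 MN·m per $
Highest index: alloy steel.

alloy steel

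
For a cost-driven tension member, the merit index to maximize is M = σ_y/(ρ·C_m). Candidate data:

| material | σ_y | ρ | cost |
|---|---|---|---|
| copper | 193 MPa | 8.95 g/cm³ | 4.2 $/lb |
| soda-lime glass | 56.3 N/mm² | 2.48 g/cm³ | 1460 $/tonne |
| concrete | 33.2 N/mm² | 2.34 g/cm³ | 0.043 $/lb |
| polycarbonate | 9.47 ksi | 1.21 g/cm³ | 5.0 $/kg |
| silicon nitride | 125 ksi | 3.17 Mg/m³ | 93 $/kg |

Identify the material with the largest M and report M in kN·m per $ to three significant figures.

concrete, M = 150 kN·m per $

After converting to SI:
  copper: σ_y = 193.0 MPa, ρ = 8950 kg/m³, cost = 9.259 $/kg
  soda-lime glass: σ_y = 56.30 MPa, ρ = 2480 kg/m³, cost = 1.460 $/kg
  concrete: σ_y = 33.20 MPa, ρ = 2340 kg/m³, cost = 0.09480 $/kg
  polycarbonate: σ_y = 65.29 MPa, ρ = 1210 kg/m³, cost = 5.000 $/kg
  silicon nitride: σ_y = 861.8 MPa, ρ = 3170 kg/m³, cost = 93.00 $/kg
  concrete: M = 150 kN·m per $
  soda-lime glass: M = 15.5 kN·m per $
  polycarbonate: M = 10.8 kN·m per $
  silicon nitride: M = 2.92 kN·m per $
  copper: M = 2.33 kN·m per $
Highest index: concrete.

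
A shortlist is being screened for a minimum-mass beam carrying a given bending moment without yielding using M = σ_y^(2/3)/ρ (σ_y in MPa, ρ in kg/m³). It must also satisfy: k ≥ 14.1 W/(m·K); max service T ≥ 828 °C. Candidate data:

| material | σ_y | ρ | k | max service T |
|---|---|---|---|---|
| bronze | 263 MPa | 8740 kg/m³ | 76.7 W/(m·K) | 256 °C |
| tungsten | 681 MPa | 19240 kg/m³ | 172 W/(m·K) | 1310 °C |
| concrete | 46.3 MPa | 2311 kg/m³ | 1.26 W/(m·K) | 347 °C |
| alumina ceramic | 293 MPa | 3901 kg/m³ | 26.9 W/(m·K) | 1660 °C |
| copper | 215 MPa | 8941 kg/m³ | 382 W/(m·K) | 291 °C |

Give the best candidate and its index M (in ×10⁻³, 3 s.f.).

Screen on constraints: k ≥ 14.1 W/(m·K); max service T ≥ 828 °C. Survivors: tungsten, alumina ceramic.
Evaluate M for each candidate:
  alumina ceramic: M = 11.3×10⁻³
  tungsten: M = 4.02×10⁻³
Alumina ceramic has the largest M.

alumina ceramic, M = 11.3×10⁻³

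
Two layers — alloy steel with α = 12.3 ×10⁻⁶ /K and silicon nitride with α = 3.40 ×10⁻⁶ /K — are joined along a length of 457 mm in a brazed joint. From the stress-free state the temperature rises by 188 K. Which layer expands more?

alloy steel

α(alloy steel) = 12.3×10⁻⁶/K vs α(silicon nitride) = 3.40×10⁻⁶/K.
Higher α expands more for the same ΔT: alloy steel.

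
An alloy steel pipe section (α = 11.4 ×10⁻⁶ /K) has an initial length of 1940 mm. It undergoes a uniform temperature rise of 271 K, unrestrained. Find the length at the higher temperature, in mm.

1946.0 mm

ΔL = α·L₀·ΔT = 11.4×10⁻⁶ × 1940 mm × 271.0 K = 5.99 mm.
L = L₀ + ΔL = 1940 + 5.99 = 1946.0 mm.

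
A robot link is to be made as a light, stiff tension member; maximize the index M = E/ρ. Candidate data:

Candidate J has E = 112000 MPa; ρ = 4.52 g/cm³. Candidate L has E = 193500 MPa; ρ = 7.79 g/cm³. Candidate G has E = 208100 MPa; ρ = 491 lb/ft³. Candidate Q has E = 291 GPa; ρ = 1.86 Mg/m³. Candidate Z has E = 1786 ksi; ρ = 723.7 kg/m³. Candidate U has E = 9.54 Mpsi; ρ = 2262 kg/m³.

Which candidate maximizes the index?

candidate Q

Normalizing units and computing the index:
  candidate J: E = 112.0 GPa, ρ = 4520 kg/m³
  candidate L: E = 193.5 GPa, ρ = 7790 kg/m³
  candidate G: E = 208.1 GPa, ρ = 7865 kg/m³
  candidate Q: E = 291.0 GPa, ρ = 1860 kg/m³
  candidate Z: E = 12.31 GPa, ρ = 723.7 kg/m³
  candidate U: E = 65.78 GPa, ρ = 2262 kg/m³
  candidate Q: M = 156 MN·m/kg
  candidate U: M = 29.1 MN·m/kg
  candidate G: M = 26.5 MN·m/kg
  candidate L: M = 24.8 MN·m/kg
  candidate J: M = 24.8 MN·m/kg
  candidate Z: M = 17.0 MN·m/kg
Candidate Q ranks first.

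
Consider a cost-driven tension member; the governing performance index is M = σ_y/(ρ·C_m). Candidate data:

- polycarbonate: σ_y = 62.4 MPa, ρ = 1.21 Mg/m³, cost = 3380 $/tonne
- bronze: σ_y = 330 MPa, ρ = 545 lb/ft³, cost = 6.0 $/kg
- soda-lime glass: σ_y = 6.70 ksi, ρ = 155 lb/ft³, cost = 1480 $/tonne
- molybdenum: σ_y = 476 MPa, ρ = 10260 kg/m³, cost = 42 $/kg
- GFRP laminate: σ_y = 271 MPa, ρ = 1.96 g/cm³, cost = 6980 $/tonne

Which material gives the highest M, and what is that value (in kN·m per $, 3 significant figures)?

Convert each candidate to consistent units, then evaluate M:
  polycarbonate: σ_y = 62.40 MPa, ρ = 1210 kg/m³, cost = 3.380 $/kg
  bronze: σ_y = 330.0 MPa, ρ = 8730 kg/m³, cost = 6.000 $/kg
  soda-lime glass: σ_y = 46.19 MPa, ρ = 2483 kg/m³, cost = 1.480 $/kg
  molybdenum: σ_y = 476.0 MPa, ρ = 10260 kg/m³, cost = 42.00 $/kg
  GFRP laminate: σ_y = 271.0 MPa, ρ = 1960 kg/m³, cost = 6.980 $/kg
  GFRP laminate: M = 19.8 kN·m per $
  polycarbonate: M = 15.3 kN·m per $
  soda-lime glass: M = 12.6 kN·m per $
  bronze: M = 6.30 kN·m per $
  molybdenum: M = 1.10 kN·m per $
GFRP laminate ranks first.

GFRP laminate, M = 19.8 kN·m per $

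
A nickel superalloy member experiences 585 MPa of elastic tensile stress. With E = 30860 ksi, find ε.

E = 30860 ksi = 212.8 GPa = 212800 MPa.
ε = σ/E = 585 / 212800 = 2.75×10⁻³.

2.75×10⁻³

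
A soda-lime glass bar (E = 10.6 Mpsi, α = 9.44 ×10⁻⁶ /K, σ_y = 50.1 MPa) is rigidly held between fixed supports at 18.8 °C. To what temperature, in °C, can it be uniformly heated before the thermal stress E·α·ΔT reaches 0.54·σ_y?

E = 10.6 Mpsi = 73.08 GPa.
E·α·ΔT = 27.05 MPa ⇒ ΔT = 27.05 / (73.08×10³ × 9.44×10⁻⁶) = 39.21 K.
T = 18.8 + 39.21 = 58.01 °C.

58.0 °C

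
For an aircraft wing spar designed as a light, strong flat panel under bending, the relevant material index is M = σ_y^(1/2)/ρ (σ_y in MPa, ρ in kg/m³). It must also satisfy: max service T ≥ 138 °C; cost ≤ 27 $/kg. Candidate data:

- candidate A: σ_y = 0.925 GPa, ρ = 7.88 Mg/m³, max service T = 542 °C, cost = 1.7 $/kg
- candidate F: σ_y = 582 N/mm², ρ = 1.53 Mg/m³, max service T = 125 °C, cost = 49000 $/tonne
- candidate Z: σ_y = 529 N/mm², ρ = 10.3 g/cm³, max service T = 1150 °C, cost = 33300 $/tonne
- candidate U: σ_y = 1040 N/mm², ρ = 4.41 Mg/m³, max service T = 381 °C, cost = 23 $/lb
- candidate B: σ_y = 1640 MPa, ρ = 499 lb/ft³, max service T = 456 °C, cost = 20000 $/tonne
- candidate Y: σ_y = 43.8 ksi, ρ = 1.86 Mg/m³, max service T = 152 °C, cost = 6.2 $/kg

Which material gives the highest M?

Screen on constraints: max service T ≥ 138 °C; cost ≤ 27 $/kg. Survivors: candidate A, candidate B, candidate Y.
Convert each candidate to consistent units, then evaluate M:
  candidate A: σ_y = 925.0 MPa, ρ = 7880 kg/m³
  candidate B: σ_y = 1640 MPa, ρ = 7993 kg/m³
  candidate Y: σ_y = 302.0 MPa, ρ = 1860 kg/m³
  candidate Y: M = 9.34×10⁻³
  candidate B: M = 5.07×10⁻³
  candidate A: M = 3.86×10⁻³
The maximum is for candidate Y.

candidate Y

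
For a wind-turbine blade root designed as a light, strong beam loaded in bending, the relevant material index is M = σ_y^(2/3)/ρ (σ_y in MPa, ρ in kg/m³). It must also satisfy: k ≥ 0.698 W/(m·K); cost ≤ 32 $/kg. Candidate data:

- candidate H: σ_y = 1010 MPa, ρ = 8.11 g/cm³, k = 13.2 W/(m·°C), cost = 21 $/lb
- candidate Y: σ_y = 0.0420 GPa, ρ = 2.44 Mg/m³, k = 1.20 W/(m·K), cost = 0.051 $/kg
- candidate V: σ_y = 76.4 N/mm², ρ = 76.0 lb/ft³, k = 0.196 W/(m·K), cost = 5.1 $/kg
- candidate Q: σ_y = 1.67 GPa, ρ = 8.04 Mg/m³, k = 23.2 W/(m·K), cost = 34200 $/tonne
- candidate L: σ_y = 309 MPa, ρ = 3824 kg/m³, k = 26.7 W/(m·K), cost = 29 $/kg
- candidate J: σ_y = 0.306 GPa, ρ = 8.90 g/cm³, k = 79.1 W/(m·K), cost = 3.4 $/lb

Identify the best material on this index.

Screen on constraints: k ≥ 0.698 W/(m·K); cost ≤ 32 $/kg. Survivors: candidate Y, candidate L, candidate J.
Convert each candidate to consistent units, then evaluate M:
  candidate Y: σ_y = 42.00 MPa, ρ = 2440 kg/m³
  candidate L: σ_y = 309.0 MPa, ρ = 3824 kg/m³
  candidate J: σ_y = 306.0 MPa, ρ = 8900 kg/m³
  candidate L: M = 12.0×10⁻³
  candidate J: M = 5.10×10⁻³
  candidate Y: M = 4.95×10⁻³
Candidate L has the largest M.

candidate L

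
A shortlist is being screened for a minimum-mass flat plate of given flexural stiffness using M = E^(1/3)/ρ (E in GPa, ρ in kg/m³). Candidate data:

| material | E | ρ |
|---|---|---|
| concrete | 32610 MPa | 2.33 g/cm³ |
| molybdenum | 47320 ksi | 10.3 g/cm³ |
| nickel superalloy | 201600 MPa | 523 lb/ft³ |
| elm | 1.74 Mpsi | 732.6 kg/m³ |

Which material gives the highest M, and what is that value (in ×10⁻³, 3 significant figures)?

In SI units:
  concrete: E = 32.61 GPa, ρ = 2330 kg/m³
  molybdenum: E = 326.3 GPa, ρ = 10300 kg/m³
  nickel superalloy: E = 201.6 GPa, ρ = 8378 kg/m³
  elm: E = 12.00 GPa, ρ = 732.6 kg/m³
  elm: M = 3.12×10⁻³
  concrete: M = 1.37×10⁻³
  nickel superalloy: M = 0.700×10⁻³
  molybdenum: M = 0.668×10⁻³
The maximum is for elm.

elm, M = 3.12×10⁻³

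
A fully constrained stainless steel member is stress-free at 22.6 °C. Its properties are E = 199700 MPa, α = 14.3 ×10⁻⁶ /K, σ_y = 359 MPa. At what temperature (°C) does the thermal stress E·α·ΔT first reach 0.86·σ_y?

131 °C

E = 199700 MPa = 199.7 GPa.
E·α·ΔT = 308.7 MPa ⇒ ΔT = 308.7 / (199.7×10³ × 14.3×10⁻⁶) = 108.1 K.
T = 22.6 + 108.1 = 130.7 °C.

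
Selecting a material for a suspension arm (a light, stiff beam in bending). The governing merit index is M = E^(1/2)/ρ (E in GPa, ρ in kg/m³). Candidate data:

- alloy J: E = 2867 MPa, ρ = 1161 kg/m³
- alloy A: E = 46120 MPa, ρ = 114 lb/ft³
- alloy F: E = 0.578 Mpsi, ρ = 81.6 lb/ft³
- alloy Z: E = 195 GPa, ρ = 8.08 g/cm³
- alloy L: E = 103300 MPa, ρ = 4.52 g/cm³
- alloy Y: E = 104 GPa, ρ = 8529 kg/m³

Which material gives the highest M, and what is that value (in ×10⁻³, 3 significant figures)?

alloy A, M = 3.72×10⁻³

Normalizing units and computing the index:
  alloy J: E = 2.867 GPa, ρ = 1161 kg/m³
  alloy A: E = 46.12 GPa, ρ = 1826 kg/m³
  alloy F: E = 3.985 GPa, ρ = 1307 kg/m³
  alloy Z: E = 195.0 GPa, ρ = 8080 kg/m³
  alloy L: E = 103.3 GPa, ρ = 4520 kg/m³
  alloy Y: E = 104.0 GPa, ρ = 8529 kg/m³
  alloy A: M = 3.72×10⁻³
  alloy L: M = 2.25×10⁻³
  alloy Z: M = 1.73×10⁻³
  alloy F: M = 1.53×10⁻³
  alloy J: M = 1.46×10⁻³
  alloy Y: M = 1.20×10⁻³
Alloy A has the largest M.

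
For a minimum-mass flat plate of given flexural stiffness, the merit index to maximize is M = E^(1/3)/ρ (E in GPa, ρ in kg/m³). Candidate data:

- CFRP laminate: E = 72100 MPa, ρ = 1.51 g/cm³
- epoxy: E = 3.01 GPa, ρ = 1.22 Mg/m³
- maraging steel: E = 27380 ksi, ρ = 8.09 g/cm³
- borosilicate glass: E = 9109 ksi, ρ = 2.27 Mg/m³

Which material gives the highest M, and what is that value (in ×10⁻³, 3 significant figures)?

Normalizing units and computing the index:
  CFRP laminate: E = 72.10 GPa, ρ = 1510 kg/m³
  epoxy: E = 3.010 GPa, ρ = 1220 kg/m³
  maraging steel: E = 188.8 GPa, ρ = 8090 kg/m³
  borosilicate glass: E = 62.80 GPa, ρ = 2270 kg/m³
  CFRP laminate: M = 2.76×10⁻³
  borosilicate glass: M = 1.75×10⁻³
  epoxy: M = 1.18×10⁻³
  maraging steel: M = 0.709×10⁻³
CFRP laminate has the largest M.

CFRP laminate, M = 2.76×10⁻³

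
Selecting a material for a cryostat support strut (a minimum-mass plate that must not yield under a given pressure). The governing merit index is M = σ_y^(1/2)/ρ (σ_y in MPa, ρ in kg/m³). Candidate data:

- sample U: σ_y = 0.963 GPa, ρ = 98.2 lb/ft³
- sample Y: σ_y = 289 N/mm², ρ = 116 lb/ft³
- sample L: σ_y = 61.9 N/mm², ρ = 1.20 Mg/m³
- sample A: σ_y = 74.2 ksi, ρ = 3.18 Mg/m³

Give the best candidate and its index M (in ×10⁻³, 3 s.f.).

After converting to SI:
  sample U: σ_y = 963.0 MPa, ρ = 1573 kg/m³
  sample Y: σ_y = 289.0 MPa, ρ = 1858 kg/m³
  sample L: σ_y = 61.90 MPa, ρ = 1200 kg/m³
  sample A: σ_y = 511.6 MPa, ρ = 3180 kg/m³
  sample U: M = 19.7×10⁻³
  sample Y: M = 9.15×10⁻³
  sample A: M = 7.11×10⁻³
  sample L: M = 6.56×10⁻³
Sample U has the largest M.

sample U, M = 19.7×10⁻³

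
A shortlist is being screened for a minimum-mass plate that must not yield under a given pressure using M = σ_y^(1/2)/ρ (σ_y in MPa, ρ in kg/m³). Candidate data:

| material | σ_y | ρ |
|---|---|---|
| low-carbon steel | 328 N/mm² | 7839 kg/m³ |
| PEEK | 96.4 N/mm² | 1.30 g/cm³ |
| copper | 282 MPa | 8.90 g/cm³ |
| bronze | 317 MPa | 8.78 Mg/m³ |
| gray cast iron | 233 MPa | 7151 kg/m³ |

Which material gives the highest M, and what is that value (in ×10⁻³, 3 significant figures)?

PEEK, M = 7.55×10⁻³

After converting to SI:
  low-carbon steel: σ_y = 328.0 MPa, ρ = 7839 kg/m³
  PEEK: σ_y = 96.40 MPa, ρ = 1300 kg/m³
  copper: σ_y = 282.0 MPa, ρ = 8900 kg/m³
  bronze: σ_y = 317.0 MPa, ρ = 8780 kg/m³
  gray cast iron: σ_y = 233.0 MPa, ρ = 7151 kg/m³
  PEEK: M = 7.55×10⁻³
  low-carbon steel: M = 2.31×10⁻³
  gray cast iron: M = 2.13×10⁻³
  bronze: M = 2.03×10⁻³
  copper: M = 1.89×10⁻³
PEEK has the largest M.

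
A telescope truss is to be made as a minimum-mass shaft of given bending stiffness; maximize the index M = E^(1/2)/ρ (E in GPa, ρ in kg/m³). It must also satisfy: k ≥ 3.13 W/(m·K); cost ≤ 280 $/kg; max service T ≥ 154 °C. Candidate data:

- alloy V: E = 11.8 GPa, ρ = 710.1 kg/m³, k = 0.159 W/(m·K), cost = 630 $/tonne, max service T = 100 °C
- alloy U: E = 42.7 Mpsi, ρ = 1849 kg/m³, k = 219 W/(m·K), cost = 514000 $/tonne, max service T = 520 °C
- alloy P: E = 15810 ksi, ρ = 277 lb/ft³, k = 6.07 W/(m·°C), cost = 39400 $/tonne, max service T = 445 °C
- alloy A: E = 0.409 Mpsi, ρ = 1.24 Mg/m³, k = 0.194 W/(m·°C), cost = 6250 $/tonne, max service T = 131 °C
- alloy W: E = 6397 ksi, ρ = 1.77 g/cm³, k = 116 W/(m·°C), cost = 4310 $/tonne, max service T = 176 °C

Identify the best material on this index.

Screen on constraints: k ≥ 3.13 W/(m·K); cost ≤ 280 $/kg; max service T ≥ 154 °C. Survivors: alloy P, alloy W.
Convert each candidate to consistent units, then evaluate M:
  alloy P: E = 109.0 GPa, ρ = 4437 kg/m³
  alloy W: E = 44.11 GPa, ρ = 1770 kg/m³
  alloy W: M = 3.75×10⁻³
  alloy P: M = 2.35×10⁻³
Highest index: alloy W.

alloy W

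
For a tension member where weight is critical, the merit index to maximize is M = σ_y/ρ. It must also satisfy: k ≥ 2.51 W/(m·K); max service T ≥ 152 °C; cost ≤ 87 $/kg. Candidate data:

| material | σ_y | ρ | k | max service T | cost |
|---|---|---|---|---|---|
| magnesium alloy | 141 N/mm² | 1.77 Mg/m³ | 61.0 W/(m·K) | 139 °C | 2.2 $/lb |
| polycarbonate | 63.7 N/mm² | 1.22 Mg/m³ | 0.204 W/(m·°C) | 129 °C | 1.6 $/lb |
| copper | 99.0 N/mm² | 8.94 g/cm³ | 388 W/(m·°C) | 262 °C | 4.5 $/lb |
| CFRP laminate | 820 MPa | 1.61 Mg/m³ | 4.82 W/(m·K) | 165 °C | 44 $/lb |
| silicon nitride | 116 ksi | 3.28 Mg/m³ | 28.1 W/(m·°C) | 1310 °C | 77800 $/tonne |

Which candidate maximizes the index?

Screen on constraints: k ≥ 2.51 W/(m·K); max service T ≥ 152 °C; cost ≤ 87 $/kg. Survivors: copper, silicon nitride.
In SI units:
  copper: σ_y = 99.00 MPa, ρ = 8940 kg/m³
  silicon nitride: σ_y = 799.8 MPa, ρ = 3280 kg/m³
  silicon nitride: M = 244 kN·m/kg
  copper: M = 11.1 kN·m/kg
The maximum is for silicon nitride.

silicon nitride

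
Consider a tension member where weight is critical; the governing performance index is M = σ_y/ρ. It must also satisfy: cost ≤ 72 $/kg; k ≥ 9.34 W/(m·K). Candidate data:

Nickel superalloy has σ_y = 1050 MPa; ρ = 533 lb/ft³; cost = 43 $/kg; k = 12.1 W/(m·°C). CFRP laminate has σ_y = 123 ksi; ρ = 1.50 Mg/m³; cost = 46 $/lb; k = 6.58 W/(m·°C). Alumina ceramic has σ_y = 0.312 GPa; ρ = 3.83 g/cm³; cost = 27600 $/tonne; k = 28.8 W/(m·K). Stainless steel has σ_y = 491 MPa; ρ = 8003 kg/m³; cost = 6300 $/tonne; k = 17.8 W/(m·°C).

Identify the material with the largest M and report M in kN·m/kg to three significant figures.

Screen on constraints: cost ≤ 72 $/kg; k ≥ 9.34 W/(m·K). Survivors: nickel superalloy, alumina ceramic, stainless steel.
Putting every candidate on a common basis:
  nickel superalloy: σ_y = 1050 MPa, ρ = 8538 kg/m³
  alumina ceramic: σ_y = 312.0 MPa, ρ = 3830 kg/m³
  stainless steel: σ_y = 491.0 MPa, ρ = 8003 kg/m³
  nickel superalloy: M = 123 kN·m/kg
  alumina ceramic: M = 81.5 kN·m/kg
  stainless steel: M = 61.4 kN·m/kg
Highest index: nickel superalloy.

nickel superalloy, M = 123 kN·m/kg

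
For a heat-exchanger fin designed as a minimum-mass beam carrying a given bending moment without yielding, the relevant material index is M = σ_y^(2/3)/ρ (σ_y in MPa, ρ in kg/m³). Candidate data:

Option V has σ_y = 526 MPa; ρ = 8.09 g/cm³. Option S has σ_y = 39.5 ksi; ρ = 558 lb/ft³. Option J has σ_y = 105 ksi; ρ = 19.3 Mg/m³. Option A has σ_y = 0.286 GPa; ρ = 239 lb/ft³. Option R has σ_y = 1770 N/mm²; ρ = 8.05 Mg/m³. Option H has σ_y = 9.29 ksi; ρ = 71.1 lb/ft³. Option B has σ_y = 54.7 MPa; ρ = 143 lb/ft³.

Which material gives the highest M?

Convert each candidate to consistent units, then evaluate M:
  option V: σ_y = 526.0 MPa, ρ = 8090 kg/m³
  option S: σ_y = 272.3 MPa, ρ = 8938 kg/m³
  option J: σ_y = 723.9 MPa, ρ = 19300 kg/m³
  option A: σ_y = 286.0 MPa, ρ = 3828 kg/m³
  option R: σ_y = 1770 MPa, ρ = 8050 kg/m³
  option H: σ_y = 64.05 MPa, ρ = 1139 kg/m³
  option B: σ_y = 54.70 MPa, ρ = 2291 kg/m³
  option R: M = 18.2×10⁻³
  option H: M = 14.1×10⁻³
  option A: M = 11.3×10⁻³
  option V: M = 8.05×10⁻³
  option B: M = 6.29×10⁻³
  option S: M = 4.70×10⁻³
  option J: M = 4.18×10⁻³
Highest index: option R.

option R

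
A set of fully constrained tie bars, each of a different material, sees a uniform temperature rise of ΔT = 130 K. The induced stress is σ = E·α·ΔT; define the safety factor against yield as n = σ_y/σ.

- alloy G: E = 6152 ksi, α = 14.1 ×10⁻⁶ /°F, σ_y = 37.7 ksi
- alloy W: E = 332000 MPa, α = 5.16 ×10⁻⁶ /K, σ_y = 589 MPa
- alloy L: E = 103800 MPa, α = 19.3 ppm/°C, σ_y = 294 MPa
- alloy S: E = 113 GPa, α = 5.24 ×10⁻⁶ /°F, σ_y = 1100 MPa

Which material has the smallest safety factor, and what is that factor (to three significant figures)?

alloy L, n = 1.13

With everything in SI (GPa, ×10⁻⁶/K, MPa):
  alloy G: E = 42.42, α = 25.4, σ_y = 259.9 → σ = 140 MPa, n = 1.86
  alloy W: E = 332.0, α = 5.16, σ_y = 589.0 → σ = 223 MPa, n = 2.64
  alloy L: E = 103.8, α = 19.3, σ_y = 294.0 → σ = 260 MPa, n = 1.13
  alloy S: E = 113.0, α = 9.43, σ_y = 1100 → σ = 139 MPa, n = 7.94
Smallest n: alloy L with n = 1.13.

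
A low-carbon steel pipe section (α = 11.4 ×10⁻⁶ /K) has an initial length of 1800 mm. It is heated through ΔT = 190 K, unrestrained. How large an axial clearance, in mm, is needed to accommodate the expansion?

ΔL = α·L₀·ΔT = 11.4×10⁻⁶ × 1800 mm × 190.0 K = 3.90 mm.

3.90 mm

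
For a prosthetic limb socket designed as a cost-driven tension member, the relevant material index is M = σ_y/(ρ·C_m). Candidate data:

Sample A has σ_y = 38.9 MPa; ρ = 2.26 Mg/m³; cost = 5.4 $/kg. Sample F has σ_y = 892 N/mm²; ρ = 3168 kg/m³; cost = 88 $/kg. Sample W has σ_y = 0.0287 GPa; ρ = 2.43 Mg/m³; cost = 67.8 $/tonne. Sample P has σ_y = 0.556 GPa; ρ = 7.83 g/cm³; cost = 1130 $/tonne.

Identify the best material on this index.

Convert each candidate to consistent units, then evaluate M:
  sample A: σ_y = 38.90 MPa, ρ = 2260 kg/m³, cost = 5.400 $/kg
  sample F: σ_y = 892.0 MPa, ρ = 3168 kg/m³, cost = 88.00 $/kg
  sample W: σ_y = 28.70 MPa, ρ = 2430 kg/m³, cost = 0.06780 $/kg
  sample P: σ_y = 556.0 MPa, ρ = 7830 kg/m³, cost = 1.130 $/kg
  sample W: M = 174 kN·m per $
  sample P: M = 62.8 kN·m per $
  sample F: M = 3.20 kN·m per $
  sample A: M = 3.19 kN·m per $
Highest index: sample W.

sample W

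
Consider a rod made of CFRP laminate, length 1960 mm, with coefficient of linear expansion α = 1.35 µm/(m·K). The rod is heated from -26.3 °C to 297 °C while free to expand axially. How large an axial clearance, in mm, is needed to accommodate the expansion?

0.855 mm

ΔT = 297 − (-26.3) = 323.3 K.
ΔL = α·L₀·ΔT = 1.35×10⁻⁶ × 1960 mm × 323.3 K = 0.855 mm.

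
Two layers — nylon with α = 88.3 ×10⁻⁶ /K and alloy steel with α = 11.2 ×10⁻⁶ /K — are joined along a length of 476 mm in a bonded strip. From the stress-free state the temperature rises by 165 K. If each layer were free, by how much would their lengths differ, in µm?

Δα = |88.3 − 11.2|×10⁻⁶/K = 77.1×10⁻⁶/K.
ΔL_mismatch = Δα·L·ΔT = 77.1×10⁻⁶ × 476.0 mm × 165.0 K = 6060 µm.

6060 µm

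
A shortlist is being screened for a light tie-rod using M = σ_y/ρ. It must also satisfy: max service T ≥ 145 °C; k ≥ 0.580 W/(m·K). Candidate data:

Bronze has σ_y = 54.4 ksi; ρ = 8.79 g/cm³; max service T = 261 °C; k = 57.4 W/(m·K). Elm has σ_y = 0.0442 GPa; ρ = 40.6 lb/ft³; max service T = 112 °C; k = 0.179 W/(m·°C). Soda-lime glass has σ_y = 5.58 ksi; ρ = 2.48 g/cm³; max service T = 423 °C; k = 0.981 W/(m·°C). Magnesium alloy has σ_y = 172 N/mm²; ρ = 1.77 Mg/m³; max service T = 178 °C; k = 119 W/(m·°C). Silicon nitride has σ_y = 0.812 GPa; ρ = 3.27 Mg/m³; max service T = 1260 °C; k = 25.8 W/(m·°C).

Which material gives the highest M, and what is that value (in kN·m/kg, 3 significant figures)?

silicon nitride, M = 248 kN·m/kg

Screen on constraints: max service T ≥ 145 °C; k ≥ 0.580 W/(m·K). Survivors: bronze, soda-lime glass, magnesium alloy, silicon nitride.
In SI units:
  bronze: σ_y = 375.1 MPa, ρ = 8790 kg/m³
  soda-lime glass: σ_y = 38.47 MPa, ρ = 2480 kg/m³
  magnesium alloy: σ_y = 172.0 MPa, ρ = 1770 kg/m³
  silicon nitride: σ_y = 812.0 MPa, ρ = 3270 kg/m³
  silicon nitride: M = 248 kN·m/kg
  magnesium alloy: M = 97.2 kN·m/kg
  bronze: M = 42.7 kN·m/kg
  soda-lime glass: M = 15.5 kN·m/kg
Silicon nitride has the largest M.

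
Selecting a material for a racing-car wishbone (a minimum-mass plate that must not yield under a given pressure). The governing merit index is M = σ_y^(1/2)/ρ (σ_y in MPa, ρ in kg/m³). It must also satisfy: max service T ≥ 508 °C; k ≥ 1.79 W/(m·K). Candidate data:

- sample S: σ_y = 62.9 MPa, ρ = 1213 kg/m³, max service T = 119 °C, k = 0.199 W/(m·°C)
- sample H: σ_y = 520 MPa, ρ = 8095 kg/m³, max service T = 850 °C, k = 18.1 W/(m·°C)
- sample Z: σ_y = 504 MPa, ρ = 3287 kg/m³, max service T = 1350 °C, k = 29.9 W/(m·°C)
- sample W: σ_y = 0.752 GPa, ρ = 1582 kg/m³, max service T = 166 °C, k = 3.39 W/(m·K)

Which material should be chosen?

Screen on constraints: max service T ≥ 508 °C; k ≥ 1.79 W/(m·K). Survivors: sample H, sample Z.
Putting every candidate on a common basis:
  sample H: σ_y = 520.0 MPa, ρ = 8095 kg/m³
  sample Z: σ_y = 504.0 MPa, ρ = 3287 kg/m³
  sample Z: M = 6.83×10⁻³
  sample H: M = 2.82×10⁻³
Sample Z ranks first.

sample Z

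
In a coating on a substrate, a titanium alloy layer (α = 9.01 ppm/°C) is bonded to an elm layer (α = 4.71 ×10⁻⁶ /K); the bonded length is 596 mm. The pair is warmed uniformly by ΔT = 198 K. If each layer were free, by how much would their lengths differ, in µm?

Δα = |9.01 − 4.71|×10⁻⁶/K = 4.30×10⁻⁶/K.
ΔL_mismatch = Δα·L·ΔT = 4.30×10⁻⁶ × 596.0 mm × 198.0 K = 507 µm.

507 µm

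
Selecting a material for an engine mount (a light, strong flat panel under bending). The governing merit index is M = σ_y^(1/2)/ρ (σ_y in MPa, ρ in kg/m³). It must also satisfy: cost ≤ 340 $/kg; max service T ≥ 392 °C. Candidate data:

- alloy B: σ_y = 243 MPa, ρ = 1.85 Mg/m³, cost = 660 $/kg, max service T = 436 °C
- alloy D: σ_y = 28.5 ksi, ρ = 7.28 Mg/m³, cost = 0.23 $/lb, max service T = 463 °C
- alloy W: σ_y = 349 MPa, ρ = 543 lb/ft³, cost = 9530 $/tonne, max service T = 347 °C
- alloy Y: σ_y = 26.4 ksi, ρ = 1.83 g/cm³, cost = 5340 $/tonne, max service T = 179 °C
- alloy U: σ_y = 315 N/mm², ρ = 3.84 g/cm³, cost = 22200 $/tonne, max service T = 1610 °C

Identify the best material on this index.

Screen on constraints: cost ≤ 340 $/kg; max service T ≥ 392 °C. Survivors: alloy D, alloy U.
In SI units:
  alloy D: σ_y = 196.5 MPa, ρ = 7280 kg/m³
  alloy U: σ_y = 315.0 MPa, ρ = 3840 kg/m³
  alloy U: M = 4.62×10⁻³
  alloy D: M = 1.93×10⁻³
Alloy U ranks first.

alloy U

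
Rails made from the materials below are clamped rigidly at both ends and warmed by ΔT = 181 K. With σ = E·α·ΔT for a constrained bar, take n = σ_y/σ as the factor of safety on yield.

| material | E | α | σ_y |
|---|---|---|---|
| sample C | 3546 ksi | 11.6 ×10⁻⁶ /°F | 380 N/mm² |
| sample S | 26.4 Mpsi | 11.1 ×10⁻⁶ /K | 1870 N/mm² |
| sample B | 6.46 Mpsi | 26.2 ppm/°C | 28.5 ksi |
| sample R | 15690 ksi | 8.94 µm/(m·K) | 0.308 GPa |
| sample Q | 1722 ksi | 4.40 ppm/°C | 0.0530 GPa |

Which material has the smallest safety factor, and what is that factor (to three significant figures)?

Converting E to GPa, α to ×10⁻⁶/K, σ_y to MPa, then σ and n for each:
  sample C: E = 24.45, α = 20.9, σ_y = 380.0 → σ = 92.4 MPa, n = 4.11
  sample S: E = 182.0, α = 11.1, σ_y = 1870 → σ = 366 MPa, n = 5.11
  sample B: E = 44.54, α = 26.2, σ_y = 196.5 → σ = 211 MPa, n = 0.930
  sample R: E = 108.2, α = 8.94, σ_y = 308.0 → σ = 175 MPa, n = 1.76
  sample Q: E = 11.87, α = 4.40, σ_y = 53.00 → σ = 9.46 MPa, n = 5.61
The minimum is sample B at n = 0.930.

sample B, n = 0.930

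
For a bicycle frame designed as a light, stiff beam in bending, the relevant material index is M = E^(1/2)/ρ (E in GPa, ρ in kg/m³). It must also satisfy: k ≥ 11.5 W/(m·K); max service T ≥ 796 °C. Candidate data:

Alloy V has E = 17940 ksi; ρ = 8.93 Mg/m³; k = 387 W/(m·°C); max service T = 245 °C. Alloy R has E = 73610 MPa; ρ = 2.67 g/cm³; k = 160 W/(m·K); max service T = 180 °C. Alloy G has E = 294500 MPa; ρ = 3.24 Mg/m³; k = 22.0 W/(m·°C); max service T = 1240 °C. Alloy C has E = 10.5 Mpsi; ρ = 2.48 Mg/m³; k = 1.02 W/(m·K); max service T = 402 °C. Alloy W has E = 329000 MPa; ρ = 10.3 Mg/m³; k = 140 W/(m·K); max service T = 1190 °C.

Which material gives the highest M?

alloy G

Screen on constraints: k ≥ 11.5 W/(m·K); max service T ≥ 796 °C. Survivors: alloy G, alloy W.
After converting to SI:
  alloy G: E = 294.5 GPa, ρ = 3240 kg/m³
  alloy W: E = 329.0 GPa, ρ = 10300 kg/m³
  alloy G: M = 5.30×10⁻³
  alloy W: M = 1.76×10⁻³
Alloy G has the largest M.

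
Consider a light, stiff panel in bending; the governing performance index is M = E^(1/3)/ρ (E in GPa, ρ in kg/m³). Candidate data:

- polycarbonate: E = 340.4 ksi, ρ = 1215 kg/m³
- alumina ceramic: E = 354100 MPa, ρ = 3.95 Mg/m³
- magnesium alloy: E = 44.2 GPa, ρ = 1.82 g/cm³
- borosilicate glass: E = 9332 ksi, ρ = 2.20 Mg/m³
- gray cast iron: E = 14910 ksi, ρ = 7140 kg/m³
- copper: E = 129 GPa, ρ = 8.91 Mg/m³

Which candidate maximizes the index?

In SI units:
  polycarbonate: E = 2.347 GPa, ρ = 1215 kg/m³
  alumina ceramic: E = 354.1 GPa, ρ = 3950 kg/m³
  magnesium alloy: E = 44.20 GPa, ρ = 1820 kg/m³
  borosilicate glass: E = 64.34 GPa, ρ = 2200 kg/m³
  gray cast iron: E = 102.8 GPa, ρ = 7140 kg/m³
  copper: E = 129.0 GPa, ρ = 8910 kg/m³
  magnesium alloy: M = 1.94×10⁻³
  borosilicate glass: M = 1.82×10⁻³
  alumina ceramic: M = 1.79×10⁻³
  polycarbonate: M = 1.09×10⁻³
  gray cast iron: M = 0.656×10⁻³
  copper: M = 0.567×10⁻³
Highest index: magnesium alloy.

magnesium alloy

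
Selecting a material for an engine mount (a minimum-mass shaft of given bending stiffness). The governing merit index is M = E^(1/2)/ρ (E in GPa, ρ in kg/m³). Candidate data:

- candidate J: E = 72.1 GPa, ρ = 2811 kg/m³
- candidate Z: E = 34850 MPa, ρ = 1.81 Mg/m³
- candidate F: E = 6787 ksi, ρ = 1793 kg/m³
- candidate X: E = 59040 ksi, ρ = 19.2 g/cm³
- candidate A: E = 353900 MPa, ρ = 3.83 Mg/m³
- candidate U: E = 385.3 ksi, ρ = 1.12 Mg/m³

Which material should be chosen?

Putting every candidate on a common basis:
  candidate J: E = 72.10 GPa, ρ = 2811 kg/m³
  candidate Z: E = 34.85 GPa, ρ = 1810 kg/m³
  candidate F: E = 46.79 GPa, ρ = 1793 kg/m³
  candidate X: E = 407.1 GPa, ρ = 19200 kg/m³
  candidate A: E = 353.9 GPa, ρ = 3830 kg/m³
  candidate U: E = 2.657 GPa, ρ = 1120 kg/m³
  candidate A: M = 4.91×10⁻³
  candidate F: M = 3.82×10⁻³
  candidate Z: M = 3.26×10⁻³
  candidate J: M = 3.02×10⁻³
  candidate U: M = 1.46×10⁻³
  candidate X: M = 1.05×10⁻³
Candidate A ranks first.

candidate A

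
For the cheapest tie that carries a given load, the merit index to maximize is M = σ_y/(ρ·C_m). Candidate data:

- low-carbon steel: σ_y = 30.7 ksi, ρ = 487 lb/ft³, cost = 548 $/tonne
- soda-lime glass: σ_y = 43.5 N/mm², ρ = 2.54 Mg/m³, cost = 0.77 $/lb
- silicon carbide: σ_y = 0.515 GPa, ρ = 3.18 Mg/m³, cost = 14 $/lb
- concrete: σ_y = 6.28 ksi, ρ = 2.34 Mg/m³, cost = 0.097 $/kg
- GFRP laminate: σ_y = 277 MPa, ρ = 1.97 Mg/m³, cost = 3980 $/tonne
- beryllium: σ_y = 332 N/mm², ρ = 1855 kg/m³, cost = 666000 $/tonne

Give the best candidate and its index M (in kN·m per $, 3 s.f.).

concrete, M = 191 kN·m per $

After converting to SI:
  low-carbon steel: σ_y = 211.7 MPa, ρ = 7801 kg/m³, cost = 0.5480 $/kg
  soda-lime glass: σ_y = 43.50 MPa, ρ = 2540 kg/m³, cost = 1.698 $/kg
  silicon carbide: σ_y = 515.0 MPa, ρ = 3180 kg/m³, cost = 30.86 $/kg
  concrete: σ_y = 43.30 MPa, ρ = 2340 kg/m³, cost = 0.09700 $/kg
  GFRP laminate: σ_y = 277.0 MPa, ρ = 1970 kg/m³, cost = 3.980 $/kg
  beryllium: σ_y = 332.0 MPa, ρ = 1855 kg/m³, cost = 666.0 $/kg
  concrete: M = 191 kN·m per $
  low-carbon steel: M = 49.5 kN·m per $
  GFRP laminate: M = 35.3 kN·m per $
  soda-lime glass: M = 10.1 kN·m per $
  silicon carbide: M = 5.25 kN·m per $
  beryllium: M = 0.269 kN·m per $
Highest index: concrete.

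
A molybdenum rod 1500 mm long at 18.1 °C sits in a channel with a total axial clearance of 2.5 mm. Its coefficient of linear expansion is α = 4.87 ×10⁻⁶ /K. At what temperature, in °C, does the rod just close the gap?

α·L₀·ΔT = 2.5 mm ⇒ ΔT = 2.5 / (4.87×10⁻⁶ × 1500.0) = 342.2 K.
T = 18.1 + 342.2 = 360.3 °C.

360 °C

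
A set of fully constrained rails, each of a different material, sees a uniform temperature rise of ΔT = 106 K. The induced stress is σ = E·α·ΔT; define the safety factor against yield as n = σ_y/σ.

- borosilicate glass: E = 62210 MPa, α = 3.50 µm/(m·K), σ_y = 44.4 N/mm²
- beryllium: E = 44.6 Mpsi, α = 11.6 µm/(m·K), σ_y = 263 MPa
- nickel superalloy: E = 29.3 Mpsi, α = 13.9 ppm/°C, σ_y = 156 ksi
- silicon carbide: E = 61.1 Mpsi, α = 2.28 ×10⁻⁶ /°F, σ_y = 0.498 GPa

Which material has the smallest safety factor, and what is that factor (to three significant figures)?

Converting E to GPa, α to ×10⁻⁶/K, σ_y to MPa, then σ and n for each:
  borosilicate glass: E = 62.21, α = 3.50, σ_y = 44.40 → σ = 23.1 MPa, n = 1.92
  beryllium: E = 307.5, α = 11.6, σ_y = 263.0 → σ = 378 MPa, n = 0.696
  nickel superalloy: E = 202.0, α = 13.9, σ_y = 1076 → σ = 298 MPa, n = 3.61
  silicon carbide: E = 421.3, α = 4.10, σ_y = 498.0 → σ = 183 MPa, n = 2.72
The minimum is beryllium at n = 0.696.

beryllium, n = 0.696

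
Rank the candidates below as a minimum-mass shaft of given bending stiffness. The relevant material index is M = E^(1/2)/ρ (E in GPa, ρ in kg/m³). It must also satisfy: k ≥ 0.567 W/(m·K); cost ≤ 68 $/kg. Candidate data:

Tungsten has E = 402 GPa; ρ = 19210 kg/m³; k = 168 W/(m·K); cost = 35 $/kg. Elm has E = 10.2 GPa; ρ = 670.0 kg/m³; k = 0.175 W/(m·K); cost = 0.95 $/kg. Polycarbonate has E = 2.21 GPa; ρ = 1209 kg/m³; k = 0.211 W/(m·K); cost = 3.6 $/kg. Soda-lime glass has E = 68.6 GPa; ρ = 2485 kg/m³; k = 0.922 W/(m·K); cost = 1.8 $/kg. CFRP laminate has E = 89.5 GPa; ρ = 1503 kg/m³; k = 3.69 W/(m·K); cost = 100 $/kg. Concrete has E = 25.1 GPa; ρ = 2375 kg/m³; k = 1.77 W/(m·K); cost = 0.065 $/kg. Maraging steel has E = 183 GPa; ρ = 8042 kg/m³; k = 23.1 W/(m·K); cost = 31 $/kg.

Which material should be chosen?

soda-lime glass

Screen on constraints: k ≥ 0.567 W/(m·K); cost ≤ 68 $/kg. Survivors: tungsten, soda-lime glass, concrete, maraging steel.
Per-candidate index values:
  soda-lime glass: M = 3.33×10⁻³
  concrete: M = 2.11×10⁻³
  maraging steel: M = 1.68×10⁻³
  tungsten: M = 1.04×10⁻³
Soda-lime glass ranks first.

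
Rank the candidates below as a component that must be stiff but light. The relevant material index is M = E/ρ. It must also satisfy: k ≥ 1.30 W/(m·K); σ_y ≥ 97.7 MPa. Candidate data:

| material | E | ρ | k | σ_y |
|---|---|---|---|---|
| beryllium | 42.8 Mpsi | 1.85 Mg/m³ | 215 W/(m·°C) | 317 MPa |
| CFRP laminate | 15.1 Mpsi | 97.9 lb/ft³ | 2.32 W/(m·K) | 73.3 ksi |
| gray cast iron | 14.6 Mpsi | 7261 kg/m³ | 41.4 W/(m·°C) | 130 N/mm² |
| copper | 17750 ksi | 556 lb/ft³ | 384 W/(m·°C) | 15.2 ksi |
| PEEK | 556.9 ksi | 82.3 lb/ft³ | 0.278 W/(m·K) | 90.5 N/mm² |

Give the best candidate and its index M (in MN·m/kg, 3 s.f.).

Screen on constraints: k ≥ 1.30 W/(m·K); σ_y ≥ 97.7 MPa. Survivors: beryllium, CFRP laminate, gray cast iron, copper.
After converting to SI:
  beryllium: E = 295.1 GPa, ρ = 1850 kg/m³
  CFRP laminate: E = 104.1 GPa, ρ = 1568 kg/m³
  gray cast iron: E = 100.7 GPa, ρ = 7261 kg/m³
  copper: E = 122.4 GPa, ρ = 8906 kg/m³
  beryllium: M = 160 MN·m/kg
  CFRP laminate: M = 66.4 MN·m/kg
  gray cast iron: M = 13.9 MN·m/kg
  copper: M = 13.7 MN·m/kg
Beryllium has the largest M.

beryllium, M = 160 MN·m/kg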